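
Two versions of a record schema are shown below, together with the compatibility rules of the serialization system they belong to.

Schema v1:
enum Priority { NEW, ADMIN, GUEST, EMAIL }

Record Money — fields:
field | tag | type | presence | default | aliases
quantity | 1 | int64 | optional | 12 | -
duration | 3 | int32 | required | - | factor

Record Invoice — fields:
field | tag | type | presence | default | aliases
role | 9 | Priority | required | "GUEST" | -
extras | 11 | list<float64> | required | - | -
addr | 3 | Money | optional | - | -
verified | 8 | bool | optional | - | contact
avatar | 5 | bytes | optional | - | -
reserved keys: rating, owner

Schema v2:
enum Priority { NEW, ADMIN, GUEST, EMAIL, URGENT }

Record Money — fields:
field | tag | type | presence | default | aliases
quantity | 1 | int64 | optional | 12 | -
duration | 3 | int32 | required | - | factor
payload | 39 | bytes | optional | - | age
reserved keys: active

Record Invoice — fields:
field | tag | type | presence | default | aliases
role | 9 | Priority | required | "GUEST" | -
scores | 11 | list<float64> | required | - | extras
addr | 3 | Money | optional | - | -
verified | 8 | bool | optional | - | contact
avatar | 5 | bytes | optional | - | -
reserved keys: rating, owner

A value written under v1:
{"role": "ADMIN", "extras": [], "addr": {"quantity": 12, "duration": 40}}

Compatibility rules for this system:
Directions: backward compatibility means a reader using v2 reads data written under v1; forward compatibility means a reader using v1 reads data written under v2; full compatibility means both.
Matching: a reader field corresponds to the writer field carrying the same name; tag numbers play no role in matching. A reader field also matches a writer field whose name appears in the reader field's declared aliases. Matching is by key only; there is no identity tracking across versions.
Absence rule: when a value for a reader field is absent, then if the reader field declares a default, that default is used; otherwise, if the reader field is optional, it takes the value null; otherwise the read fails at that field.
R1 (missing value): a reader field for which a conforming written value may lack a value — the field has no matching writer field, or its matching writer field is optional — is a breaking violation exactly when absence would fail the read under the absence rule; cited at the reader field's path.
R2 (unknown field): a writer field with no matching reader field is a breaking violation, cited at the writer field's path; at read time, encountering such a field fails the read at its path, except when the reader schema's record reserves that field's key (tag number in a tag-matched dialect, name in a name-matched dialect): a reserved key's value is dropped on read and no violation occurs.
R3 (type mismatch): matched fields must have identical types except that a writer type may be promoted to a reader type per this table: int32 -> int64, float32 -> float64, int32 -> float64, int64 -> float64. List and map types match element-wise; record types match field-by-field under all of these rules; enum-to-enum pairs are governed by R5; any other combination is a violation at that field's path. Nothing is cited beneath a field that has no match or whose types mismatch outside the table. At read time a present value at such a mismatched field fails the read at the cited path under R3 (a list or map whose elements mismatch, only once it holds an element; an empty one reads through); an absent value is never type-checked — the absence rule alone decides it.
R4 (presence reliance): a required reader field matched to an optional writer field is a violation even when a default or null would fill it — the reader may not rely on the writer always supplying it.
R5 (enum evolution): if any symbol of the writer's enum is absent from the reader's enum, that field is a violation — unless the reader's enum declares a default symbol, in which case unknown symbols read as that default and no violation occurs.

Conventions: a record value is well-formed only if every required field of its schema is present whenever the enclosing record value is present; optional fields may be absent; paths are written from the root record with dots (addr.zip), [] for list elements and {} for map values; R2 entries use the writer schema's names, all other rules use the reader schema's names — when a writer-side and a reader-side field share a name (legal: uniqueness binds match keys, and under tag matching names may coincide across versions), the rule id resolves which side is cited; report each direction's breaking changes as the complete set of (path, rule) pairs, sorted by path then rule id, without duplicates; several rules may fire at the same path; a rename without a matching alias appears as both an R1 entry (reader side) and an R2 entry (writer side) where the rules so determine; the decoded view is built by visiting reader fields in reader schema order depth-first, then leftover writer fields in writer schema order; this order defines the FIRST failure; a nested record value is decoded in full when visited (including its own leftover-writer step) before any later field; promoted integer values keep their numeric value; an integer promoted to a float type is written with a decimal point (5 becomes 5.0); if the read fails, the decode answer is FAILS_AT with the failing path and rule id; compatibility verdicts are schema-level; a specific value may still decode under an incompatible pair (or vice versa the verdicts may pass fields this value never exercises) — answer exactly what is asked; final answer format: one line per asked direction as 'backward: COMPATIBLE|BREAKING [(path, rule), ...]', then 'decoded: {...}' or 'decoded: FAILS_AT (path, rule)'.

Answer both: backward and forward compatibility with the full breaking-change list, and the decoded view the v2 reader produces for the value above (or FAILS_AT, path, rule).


arrows below run writer -> reader for Invoice
checking backward for Invoice: reader v2 against writer v1:
  role <- role (Priority -> Priority, writer required)
  scores <- extras (list<float64> -> list<float64>, writer required)
  addr <- addr (Money -> Money, writer optional)
  verified <- verified (bool -> bool, writer optional)
  avatar <- avatar (bytes -> bytes, writer optional)
  addr.quantity <- addr.quantity (int64 -> int64, writer optional)
  addr.duration <- addr.duration (int32 -> int32, writer required)
  addr.payload has no writer counterpart
  nothing fires on Invoice: backward is COMPATIBLE
checking forward for Invoice: reader v1 against writer v2:
  role <- role (Priority -> Priority, writer required)
  extras has no writer counterpart
  addr <- addr (Money -> Money, writer optional)
  verified <- verified (bool -> bool, writer optional)
  avatar <- avatar (bytes -> bytes, writer optional)
  writer scores: unknown to reader
  addr.quantity <- addr.quantity (int64 -> int64, writer optional)
  addr.duration <- addr.duration (int32 -> int32, writer required)
  writer addr.payload: unknown to reader
  R2 fires at addr.payload
  R1 fires at extras
  R5 fires at role
  R2 fires at scores
  => forward verdict for Invoice: BREAKING, 4 violation(s)
migrating the Invoice value to v2:
  role := "ADMIN"
  scores := [] (from writer extras)
  addr.quantity := 12
  addr.duration := 40
  addr.payload := null (missing; optional => null)
  verified := null (missing; optional => null)
  avatar := null (missing; optional => null)
  => decoded: {"role": "ADMIN", "scores": [], "addr": {"quantity": 12, "duration": 40, "payload": null}, "verified": null, "avatar": null}

backward: COMPATIBLE []; forward: BREAKING [(addr.payload, R2), (extras, R1), (role, R5), (scores, R2)]; decoded: {"role": "ADMIN", "scores": [], "addr": {"quantity": 12, "duration": 40, "payload": null}, "verified": null, "avatar": null}


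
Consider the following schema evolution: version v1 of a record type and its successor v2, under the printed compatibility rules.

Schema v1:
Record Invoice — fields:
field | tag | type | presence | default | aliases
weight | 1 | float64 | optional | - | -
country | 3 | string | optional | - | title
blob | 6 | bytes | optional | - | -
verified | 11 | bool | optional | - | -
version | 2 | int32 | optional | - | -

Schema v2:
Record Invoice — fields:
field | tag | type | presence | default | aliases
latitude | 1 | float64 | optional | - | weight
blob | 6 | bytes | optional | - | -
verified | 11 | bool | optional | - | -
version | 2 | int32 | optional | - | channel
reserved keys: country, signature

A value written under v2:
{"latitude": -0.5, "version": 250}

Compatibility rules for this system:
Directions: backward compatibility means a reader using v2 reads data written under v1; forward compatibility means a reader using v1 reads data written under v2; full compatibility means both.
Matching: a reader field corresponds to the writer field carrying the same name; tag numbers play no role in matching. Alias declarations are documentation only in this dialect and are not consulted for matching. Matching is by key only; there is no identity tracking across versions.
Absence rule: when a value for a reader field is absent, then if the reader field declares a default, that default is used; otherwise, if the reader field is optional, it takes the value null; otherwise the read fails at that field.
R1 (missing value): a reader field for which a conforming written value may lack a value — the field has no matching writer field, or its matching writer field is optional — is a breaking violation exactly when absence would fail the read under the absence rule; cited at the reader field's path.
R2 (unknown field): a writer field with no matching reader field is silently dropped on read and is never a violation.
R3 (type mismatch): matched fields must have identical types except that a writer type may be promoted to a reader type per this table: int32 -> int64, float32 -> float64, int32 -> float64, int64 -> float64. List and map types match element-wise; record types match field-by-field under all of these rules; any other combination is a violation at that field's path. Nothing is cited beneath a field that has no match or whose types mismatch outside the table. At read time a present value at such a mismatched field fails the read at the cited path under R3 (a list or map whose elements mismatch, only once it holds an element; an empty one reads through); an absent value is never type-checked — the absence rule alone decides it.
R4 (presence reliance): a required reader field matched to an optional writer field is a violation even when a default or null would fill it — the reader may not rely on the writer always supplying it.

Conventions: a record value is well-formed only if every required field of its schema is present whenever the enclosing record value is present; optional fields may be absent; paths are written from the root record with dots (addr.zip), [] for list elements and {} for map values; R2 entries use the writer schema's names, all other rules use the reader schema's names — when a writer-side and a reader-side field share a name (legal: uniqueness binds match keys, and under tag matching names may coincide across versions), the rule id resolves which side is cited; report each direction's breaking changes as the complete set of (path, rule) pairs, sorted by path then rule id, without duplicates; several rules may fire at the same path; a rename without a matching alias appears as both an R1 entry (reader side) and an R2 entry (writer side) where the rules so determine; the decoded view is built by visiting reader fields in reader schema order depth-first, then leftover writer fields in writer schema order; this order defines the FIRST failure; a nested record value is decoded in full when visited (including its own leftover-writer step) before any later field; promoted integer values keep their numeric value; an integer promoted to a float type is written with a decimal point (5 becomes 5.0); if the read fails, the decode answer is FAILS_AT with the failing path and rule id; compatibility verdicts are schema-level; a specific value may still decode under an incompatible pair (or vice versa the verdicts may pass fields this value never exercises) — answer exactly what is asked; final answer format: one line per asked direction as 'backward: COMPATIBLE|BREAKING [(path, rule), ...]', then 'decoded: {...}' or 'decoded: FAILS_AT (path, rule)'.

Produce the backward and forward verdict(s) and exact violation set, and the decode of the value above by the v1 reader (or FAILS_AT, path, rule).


backward: COMPATIBLE []; forward: COMPATIBLE []; decoded: {"weight": null, "country": null, "blob": null, "verified": null, "version": 250}

arrows below run writer -> reader for Invoice
backward analysis of Invoice with v2 as reader and v1 as writer:
  latitude: no writer match
  blob <- blob (bytes -> bytes, writer optional)
  verified <- verified (bool -> bool, writer optional)
  version <- version (int32 -> int32, writer optional)
  weight (writer side), unknown to reader
  country (writer side), unknown to reader
  => backward verdict for Invoice: COMPATIBLE, no violations
forward analysis of Invoice with v1 as reader and v2 as writer:
  weight: no writer match
  country: no writer match
  blob <- blob (bytes -> bytes, writer optional)
  verified <- verified (bool -> bool, writer optional)
  version <- version (int32 -> int32, writer optional)
  latitude (writer side), unknown to reader
  => forward verdict for Invoice: COMPATIBLE, no violations
decode (reader v1):
  weight := null (missing; optional => null)
  country := null (missing; optional => null)
  blob := null (missing; optional => null)
  verified := null (missing; optional => null)
  version := 250
  writer latitude: no reader field; dropped
  => decoded: {"weight": null, "country": null, "blob": null, "verified": null, "version": 250}


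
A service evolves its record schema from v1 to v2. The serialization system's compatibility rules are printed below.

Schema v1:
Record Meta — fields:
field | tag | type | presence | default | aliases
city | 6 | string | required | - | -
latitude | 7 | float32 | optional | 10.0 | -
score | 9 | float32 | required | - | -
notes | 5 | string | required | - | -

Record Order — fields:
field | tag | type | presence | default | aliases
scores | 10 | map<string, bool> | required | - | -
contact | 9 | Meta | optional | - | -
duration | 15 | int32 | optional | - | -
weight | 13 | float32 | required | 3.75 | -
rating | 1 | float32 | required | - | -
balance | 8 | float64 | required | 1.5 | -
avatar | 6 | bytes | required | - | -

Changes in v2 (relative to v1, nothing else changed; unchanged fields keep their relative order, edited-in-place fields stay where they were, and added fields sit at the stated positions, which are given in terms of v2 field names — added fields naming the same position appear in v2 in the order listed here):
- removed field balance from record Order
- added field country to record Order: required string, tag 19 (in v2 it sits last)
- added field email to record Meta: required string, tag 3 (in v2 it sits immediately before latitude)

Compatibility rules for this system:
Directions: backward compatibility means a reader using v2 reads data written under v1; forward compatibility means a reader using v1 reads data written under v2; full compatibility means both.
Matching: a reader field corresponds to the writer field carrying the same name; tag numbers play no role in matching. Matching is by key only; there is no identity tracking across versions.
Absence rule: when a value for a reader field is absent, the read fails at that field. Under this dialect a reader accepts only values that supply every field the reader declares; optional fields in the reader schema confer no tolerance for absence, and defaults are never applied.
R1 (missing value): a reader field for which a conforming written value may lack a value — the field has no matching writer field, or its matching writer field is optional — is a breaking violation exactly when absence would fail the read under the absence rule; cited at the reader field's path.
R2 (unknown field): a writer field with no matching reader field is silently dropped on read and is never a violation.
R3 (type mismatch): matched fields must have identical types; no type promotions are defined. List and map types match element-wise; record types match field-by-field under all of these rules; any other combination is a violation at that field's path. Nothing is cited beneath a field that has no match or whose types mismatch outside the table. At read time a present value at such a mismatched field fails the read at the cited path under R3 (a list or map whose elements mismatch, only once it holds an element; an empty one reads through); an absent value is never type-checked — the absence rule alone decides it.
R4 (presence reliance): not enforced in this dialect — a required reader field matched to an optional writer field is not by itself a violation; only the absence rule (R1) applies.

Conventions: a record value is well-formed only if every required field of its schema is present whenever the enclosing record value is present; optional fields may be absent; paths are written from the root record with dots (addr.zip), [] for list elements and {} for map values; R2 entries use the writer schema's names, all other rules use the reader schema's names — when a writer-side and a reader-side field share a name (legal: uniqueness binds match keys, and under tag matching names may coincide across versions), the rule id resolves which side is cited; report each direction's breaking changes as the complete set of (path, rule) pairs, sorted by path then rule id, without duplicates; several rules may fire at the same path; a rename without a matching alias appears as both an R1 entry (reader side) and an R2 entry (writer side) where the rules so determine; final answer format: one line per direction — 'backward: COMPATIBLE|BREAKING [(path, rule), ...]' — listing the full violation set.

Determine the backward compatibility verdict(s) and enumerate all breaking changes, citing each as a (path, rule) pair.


each type pair in Order: writer, then reader
backward for Order (reader v2, writer v1):
  scores <- scores (map<string, bool> -> map<string, bool>, writer required)
  contact <- contact (Meta -> Meta, writer optional)
  duration <- duration (int32 -> int32, writer optional)
  weight <- weight (float32 -> float32, writer required)
  rating <- rating (float32 -> float32, writer required)
  avatar <- avatar (bytes -> bytes, writer required)
  country has no writer counterpart
  writer balance: unknown to reader
  contact.city <- contact.city (string -> string, writer required)
  contact.email has no writer counterpart
  contact.latitude <- contact.latitude (float32 -> float32, writer optional)
  contact.score <- contact.score (float32 -> float32, writer required)
  contact.notes <- contact.notes (string -> string, writer required)
  R1 fires at contact
  R1 fires at contact.email
  R1 fires at contact.latitude
  R1 fires at country
  R1 fires at duration
  => 5 violation(s): backward is BREAKING for Order
checking off the Order differences that do not matter here:
  removed field balance from record Order -> fires only in the forward direction of Order, which is not asked here

backward: BREAKING [(contact, R1), (contact.email, R1), (contact.latitude, R1), (country, R1), (duration, R1)]


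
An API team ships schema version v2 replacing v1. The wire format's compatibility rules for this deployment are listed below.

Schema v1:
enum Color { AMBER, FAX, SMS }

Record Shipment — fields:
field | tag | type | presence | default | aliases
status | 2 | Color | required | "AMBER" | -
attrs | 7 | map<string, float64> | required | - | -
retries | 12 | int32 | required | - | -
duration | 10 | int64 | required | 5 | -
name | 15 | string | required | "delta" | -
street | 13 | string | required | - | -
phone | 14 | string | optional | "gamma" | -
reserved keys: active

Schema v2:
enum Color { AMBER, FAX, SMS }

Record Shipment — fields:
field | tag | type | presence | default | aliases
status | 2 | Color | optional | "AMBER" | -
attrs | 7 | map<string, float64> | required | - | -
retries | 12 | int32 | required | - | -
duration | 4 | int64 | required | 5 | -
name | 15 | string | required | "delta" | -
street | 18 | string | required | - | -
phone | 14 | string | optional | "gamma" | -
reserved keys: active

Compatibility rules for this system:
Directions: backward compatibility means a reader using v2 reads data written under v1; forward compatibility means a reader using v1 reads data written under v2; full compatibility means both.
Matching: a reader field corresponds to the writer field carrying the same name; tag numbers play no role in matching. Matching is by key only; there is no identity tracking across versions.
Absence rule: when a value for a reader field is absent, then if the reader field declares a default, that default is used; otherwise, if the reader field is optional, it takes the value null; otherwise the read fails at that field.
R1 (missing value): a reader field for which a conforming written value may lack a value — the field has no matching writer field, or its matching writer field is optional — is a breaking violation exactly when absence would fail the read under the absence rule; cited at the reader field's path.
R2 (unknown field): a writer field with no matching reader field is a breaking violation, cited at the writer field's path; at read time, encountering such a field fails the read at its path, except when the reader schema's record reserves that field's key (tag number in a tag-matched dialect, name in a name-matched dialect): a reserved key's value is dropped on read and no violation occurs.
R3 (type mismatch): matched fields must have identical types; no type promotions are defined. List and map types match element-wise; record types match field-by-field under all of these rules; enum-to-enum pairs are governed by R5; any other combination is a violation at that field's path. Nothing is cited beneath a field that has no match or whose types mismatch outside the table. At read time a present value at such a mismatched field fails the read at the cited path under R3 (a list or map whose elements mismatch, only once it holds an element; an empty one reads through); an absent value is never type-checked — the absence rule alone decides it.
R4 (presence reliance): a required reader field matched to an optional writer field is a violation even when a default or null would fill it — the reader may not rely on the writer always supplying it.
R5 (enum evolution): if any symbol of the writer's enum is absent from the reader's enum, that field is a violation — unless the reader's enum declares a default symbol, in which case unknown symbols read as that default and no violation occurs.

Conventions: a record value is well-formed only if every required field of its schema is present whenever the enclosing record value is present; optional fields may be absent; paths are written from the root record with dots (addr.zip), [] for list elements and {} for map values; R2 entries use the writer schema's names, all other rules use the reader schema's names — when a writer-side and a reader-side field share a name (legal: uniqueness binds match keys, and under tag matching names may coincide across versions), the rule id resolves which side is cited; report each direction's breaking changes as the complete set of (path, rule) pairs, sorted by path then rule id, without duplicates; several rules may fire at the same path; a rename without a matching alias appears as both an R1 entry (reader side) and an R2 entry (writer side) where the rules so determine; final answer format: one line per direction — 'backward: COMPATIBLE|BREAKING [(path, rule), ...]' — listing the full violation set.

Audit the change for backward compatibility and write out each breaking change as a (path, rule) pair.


backward: COMPATIBLE []

arrows below run writer -> reader for Shipment
checking backward for Shipment: reader v2 against writer v1:
  writer required, Color -> Color: reader status maps from writer status
  writer required, map<string, float64> -> map<string, float64>: reader attrs maps from writer attrs
  writer required, int32 -> int32: reader retries maps from writer retries
  writer required, int64 -> int64: reader duration maps from writer duration
  writer required, string -> string: reader name maps from writer name
  writer required, string -> string: reader street maps from writer street
  writer optional, string -> string: reader phone maps from writer phone
  => backward: COMPATIBLE
remaining Shipment differences; none change what is asked:
  field status in record Shipment: required changed to optional -> its effect on Shipment is confined to the forward direction, not asked
  field duration in record Shipment: tag 10 changed to 4 -> no rule fires on it in Shipment's dialect; the asked verdict holds
  field street in record Shipment: tag 13 changed to 18 -> no rule fires on it in Shipment's dialect; the asked verdict holds


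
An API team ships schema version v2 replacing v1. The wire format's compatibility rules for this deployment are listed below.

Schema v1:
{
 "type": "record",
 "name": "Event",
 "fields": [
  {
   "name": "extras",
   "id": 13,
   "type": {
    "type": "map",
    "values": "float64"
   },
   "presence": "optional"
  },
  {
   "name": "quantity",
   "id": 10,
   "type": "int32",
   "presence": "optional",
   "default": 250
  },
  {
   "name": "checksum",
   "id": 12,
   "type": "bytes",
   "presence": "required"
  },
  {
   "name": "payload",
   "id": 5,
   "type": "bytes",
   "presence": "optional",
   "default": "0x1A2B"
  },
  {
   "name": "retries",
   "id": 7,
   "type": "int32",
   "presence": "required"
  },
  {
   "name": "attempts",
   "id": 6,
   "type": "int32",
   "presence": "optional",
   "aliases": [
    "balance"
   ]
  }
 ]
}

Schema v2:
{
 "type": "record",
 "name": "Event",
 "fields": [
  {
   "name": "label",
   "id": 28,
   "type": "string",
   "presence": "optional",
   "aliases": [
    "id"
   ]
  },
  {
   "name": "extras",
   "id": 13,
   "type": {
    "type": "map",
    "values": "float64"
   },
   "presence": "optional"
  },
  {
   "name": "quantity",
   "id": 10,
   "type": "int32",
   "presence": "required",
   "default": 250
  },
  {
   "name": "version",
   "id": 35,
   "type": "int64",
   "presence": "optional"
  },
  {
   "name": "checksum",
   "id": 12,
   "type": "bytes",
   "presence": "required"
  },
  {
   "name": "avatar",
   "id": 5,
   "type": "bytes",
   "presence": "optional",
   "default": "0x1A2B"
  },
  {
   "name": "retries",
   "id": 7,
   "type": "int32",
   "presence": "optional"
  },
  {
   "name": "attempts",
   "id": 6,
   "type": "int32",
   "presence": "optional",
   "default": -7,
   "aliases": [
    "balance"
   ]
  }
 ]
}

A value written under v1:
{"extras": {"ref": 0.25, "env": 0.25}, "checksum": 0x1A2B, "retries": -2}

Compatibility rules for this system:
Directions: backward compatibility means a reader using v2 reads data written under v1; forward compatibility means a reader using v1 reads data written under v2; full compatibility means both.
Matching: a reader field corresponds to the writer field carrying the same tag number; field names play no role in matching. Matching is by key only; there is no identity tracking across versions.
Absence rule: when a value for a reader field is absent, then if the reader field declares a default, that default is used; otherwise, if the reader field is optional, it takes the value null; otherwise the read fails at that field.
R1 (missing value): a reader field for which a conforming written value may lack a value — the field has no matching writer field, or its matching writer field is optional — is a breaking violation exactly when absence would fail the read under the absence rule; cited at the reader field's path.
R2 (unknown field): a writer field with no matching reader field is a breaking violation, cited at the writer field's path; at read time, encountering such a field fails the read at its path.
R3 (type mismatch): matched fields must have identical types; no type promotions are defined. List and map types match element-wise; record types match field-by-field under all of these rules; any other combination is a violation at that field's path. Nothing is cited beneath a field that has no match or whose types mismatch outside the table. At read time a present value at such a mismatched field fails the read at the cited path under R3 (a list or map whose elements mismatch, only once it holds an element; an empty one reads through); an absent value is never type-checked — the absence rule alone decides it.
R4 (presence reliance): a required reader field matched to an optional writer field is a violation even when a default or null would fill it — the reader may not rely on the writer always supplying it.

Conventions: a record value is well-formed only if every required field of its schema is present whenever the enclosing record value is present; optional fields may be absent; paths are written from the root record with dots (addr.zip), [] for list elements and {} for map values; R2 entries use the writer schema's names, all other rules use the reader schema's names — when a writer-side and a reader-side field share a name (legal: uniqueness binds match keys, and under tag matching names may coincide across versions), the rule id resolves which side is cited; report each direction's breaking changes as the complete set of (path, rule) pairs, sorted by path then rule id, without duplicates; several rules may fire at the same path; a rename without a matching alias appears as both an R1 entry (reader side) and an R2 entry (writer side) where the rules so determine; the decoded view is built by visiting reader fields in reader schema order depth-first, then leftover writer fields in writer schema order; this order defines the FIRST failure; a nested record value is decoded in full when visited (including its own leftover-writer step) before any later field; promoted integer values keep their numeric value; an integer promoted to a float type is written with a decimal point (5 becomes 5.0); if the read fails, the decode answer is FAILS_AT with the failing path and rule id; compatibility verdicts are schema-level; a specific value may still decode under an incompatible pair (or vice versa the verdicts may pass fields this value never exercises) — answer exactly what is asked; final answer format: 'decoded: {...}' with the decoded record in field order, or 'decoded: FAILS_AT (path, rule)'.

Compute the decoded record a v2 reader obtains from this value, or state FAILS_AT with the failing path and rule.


decoded: {"label": null, "extras": {"ref": 0.25, "env": 0.25}, "quantity": 250, "version": null, "checksum": 0x1A2B, "avatar": 0x1A2B, "retries": -2, "attempts": -7}

the writer's type comes first in each Event pair
migrating the Event value to v2:
  label := null (absent, optional -> null)
  extras := {"ref": 0.25, "env": 0.25}
  quantity := 250 (absent -> default)
  version := null (absent, optional -> null)
  checksum := 0x1A2B
  avatar := 0x1A2B (absent -> default)
  retries := -2
  attempts := -7 (absent -> default)
  => decoded: {"label": null, "extras": {"ref": 0.25, "env": 0.25}, "quantity": 250, "version": null, "checksum": 0x1A2B, "avatar": 0x1A2B, "retries": -2, "attempts": -7}
the rest of the Event diff is inert for this question:
  field quantity in record Event: optional changed to required -> a verdict-level change on Event — the shown value reads the same
  field retries in record Event: required changed to optional -> a verdict-level change on Event — the shown value reads the same


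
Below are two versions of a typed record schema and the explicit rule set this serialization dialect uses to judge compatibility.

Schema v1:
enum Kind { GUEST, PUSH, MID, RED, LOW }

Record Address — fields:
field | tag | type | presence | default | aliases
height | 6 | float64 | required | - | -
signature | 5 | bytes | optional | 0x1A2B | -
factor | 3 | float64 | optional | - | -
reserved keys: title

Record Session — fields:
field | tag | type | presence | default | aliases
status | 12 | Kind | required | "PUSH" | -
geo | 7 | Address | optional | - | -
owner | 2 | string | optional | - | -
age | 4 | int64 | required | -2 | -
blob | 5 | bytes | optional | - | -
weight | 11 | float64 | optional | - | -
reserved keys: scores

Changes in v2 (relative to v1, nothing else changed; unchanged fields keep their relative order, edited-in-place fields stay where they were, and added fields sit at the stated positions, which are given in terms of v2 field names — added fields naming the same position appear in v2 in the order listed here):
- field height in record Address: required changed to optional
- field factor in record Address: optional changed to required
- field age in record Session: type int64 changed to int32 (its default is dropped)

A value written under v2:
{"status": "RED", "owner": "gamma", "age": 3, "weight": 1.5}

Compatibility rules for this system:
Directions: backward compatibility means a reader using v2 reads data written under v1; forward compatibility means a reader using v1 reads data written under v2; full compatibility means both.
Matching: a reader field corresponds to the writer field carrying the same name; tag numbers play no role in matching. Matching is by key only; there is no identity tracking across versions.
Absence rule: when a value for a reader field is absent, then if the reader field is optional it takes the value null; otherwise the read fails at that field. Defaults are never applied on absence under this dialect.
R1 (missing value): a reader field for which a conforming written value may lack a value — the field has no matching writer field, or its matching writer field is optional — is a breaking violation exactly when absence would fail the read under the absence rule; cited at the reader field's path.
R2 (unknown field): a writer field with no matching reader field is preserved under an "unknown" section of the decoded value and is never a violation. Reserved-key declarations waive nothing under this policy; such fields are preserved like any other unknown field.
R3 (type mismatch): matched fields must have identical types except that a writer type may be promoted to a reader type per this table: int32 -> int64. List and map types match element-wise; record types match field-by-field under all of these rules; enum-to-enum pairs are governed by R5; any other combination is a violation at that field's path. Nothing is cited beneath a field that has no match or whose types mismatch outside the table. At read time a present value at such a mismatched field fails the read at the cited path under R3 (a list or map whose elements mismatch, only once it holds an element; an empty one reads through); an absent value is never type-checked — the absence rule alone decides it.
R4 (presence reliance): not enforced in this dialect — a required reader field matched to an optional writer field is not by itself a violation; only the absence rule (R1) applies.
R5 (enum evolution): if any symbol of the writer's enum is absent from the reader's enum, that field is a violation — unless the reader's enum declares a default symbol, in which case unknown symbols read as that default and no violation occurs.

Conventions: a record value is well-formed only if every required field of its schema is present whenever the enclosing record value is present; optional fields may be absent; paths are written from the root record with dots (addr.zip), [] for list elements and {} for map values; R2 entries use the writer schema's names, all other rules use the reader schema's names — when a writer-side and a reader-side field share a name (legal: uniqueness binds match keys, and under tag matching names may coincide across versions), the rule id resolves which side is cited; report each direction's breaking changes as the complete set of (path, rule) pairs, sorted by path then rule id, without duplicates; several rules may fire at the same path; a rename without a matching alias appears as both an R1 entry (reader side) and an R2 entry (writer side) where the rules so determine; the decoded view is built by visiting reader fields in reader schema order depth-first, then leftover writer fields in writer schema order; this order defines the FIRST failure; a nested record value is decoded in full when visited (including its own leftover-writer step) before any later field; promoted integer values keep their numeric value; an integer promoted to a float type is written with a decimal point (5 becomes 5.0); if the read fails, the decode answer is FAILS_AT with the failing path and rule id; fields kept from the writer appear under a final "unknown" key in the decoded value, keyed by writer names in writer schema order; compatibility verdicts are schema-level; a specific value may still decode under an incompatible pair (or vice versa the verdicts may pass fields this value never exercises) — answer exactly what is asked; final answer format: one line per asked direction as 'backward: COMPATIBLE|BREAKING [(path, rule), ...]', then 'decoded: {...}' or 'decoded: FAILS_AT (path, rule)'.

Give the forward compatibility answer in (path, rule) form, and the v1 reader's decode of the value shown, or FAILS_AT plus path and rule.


in Session below, arrows point writer -> reader
forward for Session (reader v1, writer v2):
  status: Kind -> Kind, writer required; from status
  geo: Address -> Address, writer optional; from geo
  owner: string -> string, writer optional; from owner
  age: int32 -> int64, writer required; from age
  blob: bytes -> bytes, writer optional; from blob
  weight: float64 -> float64, writer optional; from weight
  geo.height: float64 -> float64, writer optional; from geo.height
  geo.signature: bytes -> bytes, writer optional; from geo.signature
  geo.factor: float64 -> float64, writer required; from geo.factor
  rule R1 violated at geo.height
  forward on Session therefore BREAKING (1)
decoding the Session value with the v1 reader:
  status := "RED"
  geo := null (missing; optional => null)
  owner := "gamma"
  age := 3 (int32 -> int64)
  blob := null (missing; optional => null)
  weight := 1.5
  => decoded: {"status": "RED", "geo": null, "owner": "gamma", "age": 3, "blob": null, "weight": 1.5}
checking off the Session differences that do not matter here:
  field factor in record Address: optional changed to required -> matters only for Session's backward compatibility — outside the asked direction
  field age in record Session: type int64 changed to int32 (its default is dropped) -> matters only for Session's backward compatibility — outside the asked direction

forward: BREAKING [(geo.height, R1)]; decoded: {"status": "RED", "geo": null, "owner": "gamma", "age": 3, "blob": null, "weight": 1.5}


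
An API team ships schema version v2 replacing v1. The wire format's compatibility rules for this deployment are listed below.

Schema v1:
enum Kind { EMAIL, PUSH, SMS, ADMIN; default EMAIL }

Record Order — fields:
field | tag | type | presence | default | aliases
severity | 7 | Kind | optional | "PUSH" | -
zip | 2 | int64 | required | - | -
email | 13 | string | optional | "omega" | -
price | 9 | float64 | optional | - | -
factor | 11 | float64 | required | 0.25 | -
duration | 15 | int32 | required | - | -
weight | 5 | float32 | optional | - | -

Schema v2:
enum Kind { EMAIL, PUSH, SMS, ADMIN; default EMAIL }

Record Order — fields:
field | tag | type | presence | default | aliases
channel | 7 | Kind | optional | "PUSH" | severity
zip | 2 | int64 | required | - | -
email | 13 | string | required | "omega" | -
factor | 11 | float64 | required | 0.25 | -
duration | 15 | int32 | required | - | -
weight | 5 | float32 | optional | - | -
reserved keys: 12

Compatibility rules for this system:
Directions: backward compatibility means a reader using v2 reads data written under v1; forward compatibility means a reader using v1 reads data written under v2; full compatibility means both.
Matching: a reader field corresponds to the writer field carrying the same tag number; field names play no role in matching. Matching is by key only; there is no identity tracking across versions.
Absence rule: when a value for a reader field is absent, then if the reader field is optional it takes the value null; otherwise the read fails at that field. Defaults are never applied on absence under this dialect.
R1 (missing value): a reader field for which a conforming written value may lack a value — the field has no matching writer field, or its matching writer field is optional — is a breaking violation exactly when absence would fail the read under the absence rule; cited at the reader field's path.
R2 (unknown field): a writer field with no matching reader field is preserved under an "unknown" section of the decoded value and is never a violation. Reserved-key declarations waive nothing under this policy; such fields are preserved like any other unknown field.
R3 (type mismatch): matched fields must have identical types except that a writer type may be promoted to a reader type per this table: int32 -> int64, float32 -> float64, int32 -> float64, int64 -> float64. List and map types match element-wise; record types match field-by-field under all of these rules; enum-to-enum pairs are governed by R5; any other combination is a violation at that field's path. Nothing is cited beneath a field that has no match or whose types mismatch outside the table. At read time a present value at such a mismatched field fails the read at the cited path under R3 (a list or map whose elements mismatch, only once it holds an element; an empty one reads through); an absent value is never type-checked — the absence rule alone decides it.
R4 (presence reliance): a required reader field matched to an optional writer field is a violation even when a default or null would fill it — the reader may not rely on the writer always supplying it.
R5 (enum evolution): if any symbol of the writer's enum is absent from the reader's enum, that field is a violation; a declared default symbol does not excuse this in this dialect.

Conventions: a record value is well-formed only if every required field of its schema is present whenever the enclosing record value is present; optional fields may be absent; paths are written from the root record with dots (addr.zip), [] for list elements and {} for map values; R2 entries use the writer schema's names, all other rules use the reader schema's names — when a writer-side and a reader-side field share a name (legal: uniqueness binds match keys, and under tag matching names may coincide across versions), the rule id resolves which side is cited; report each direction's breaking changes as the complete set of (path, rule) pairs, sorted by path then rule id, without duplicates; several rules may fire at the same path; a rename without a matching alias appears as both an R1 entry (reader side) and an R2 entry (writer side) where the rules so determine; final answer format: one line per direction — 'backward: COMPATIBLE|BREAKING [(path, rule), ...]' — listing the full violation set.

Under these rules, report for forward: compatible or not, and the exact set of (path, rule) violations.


forward: COMPATIBLE []

each type pair in Order: writer, then reader
checking forward for Order: reader v1 against writer v2:
  severity: Kind -> Kind, writer optional; from channel
  zip: int64 -> int64, writer required; from zip
  email: string -> string, writer required; from email
  price has no writer counterpart
  factor: float64 -> float64, writer required; from factor
  duration: int32 -> int32, writer required; from duration
  weight: float32 -> float32, writer optional; from weight
  => forward verdict for Order: COMPATIBLE, no violations
the rest of the Order diff is inert for this question:
  field email in record Order: optional changed to required -> fires only in the backward direction of Order, which is not asked here
  removed field price from record Order -> fires no rule on Order, leaving the asked answer as it is
  renamed field severity to channel in record Order (alias severity declared on the renamed field) -> fires no rule on Order, leaving the asked answer as it is
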